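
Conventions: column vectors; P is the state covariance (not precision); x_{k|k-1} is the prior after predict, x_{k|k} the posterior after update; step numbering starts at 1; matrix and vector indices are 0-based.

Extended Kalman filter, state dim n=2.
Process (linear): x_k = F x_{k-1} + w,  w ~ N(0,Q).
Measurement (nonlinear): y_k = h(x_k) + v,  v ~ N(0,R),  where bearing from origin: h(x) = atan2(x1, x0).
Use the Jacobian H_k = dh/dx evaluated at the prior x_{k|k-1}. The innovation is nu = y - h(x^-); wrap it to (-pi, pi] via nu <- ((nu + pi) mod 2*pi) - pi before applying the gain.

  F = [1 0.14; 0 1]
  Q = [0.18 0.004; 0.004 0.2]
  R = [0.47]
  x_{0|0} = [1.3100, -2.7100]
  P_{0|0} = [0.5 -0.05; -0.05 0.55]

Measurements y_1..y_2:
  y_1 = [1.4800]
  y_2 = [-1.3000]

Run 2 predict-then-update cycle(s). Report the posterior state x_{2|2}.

step 1: x^-=[0.9306, -2.7100]  P^-=[0.6768 0.0310; 0.0310 0.7500]  H_jac=[0.3301 0.1133]  S=[0.5557]  K=[0.4083; 0.1714]  nu=[2.7200]  x^+=[2.0413, -2.2438]  P^+=[0.5841 -0.0079; -0.0079 0.7337]
step 2: x^-=[1.7271, -2.2438]  P^-=[0.7763 0.0988; 0.0988 0.9337]  H_jac=[0.2799 0.2154]  S=[0.5860]  K=[0.4070; 0.3904]  nu=[-0.3852]  x^+=[1.5703, -2.3942]  P^+=[0.6792 0.0057; 0.0057 0.8444]

x_post = [1.5703, -2.3942]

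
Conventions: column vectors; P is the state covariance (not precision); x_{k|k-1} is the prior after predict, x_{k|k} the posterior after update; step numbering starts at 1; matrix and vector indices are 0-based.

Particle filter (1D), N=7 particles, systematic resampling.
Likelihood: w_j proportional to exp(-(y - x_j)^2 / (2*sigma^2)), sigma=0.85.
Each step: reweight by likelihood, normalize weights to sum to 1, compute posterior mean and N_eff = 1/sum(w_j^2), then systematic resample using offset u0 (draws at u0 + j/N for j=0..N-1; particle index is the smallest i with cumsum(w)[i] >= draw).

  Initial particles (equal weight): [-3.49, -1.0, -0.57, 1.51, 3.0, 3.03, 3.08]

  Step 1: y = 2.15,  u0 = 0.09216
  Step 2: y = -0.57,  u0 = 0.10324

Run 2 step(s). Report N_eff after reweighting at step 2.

N_eff = 2.0248

step 1: w=[0.0000, 0.0004, 0.0024, 0.3011, 0.2425, 0.2339, 0.2197]  mean=2.5658  Neff=3.9612  idx=[3, 3, 4, 4, 5, 6, 6]
step 2: w=[0.4969, 0.4969, 0.0015, 0.0015, 0.0013, 0.0010, 0.0010]  mean=1.5194  Neff=2.0248  idx=[0, 0, 0, 1, 1, 1, 1]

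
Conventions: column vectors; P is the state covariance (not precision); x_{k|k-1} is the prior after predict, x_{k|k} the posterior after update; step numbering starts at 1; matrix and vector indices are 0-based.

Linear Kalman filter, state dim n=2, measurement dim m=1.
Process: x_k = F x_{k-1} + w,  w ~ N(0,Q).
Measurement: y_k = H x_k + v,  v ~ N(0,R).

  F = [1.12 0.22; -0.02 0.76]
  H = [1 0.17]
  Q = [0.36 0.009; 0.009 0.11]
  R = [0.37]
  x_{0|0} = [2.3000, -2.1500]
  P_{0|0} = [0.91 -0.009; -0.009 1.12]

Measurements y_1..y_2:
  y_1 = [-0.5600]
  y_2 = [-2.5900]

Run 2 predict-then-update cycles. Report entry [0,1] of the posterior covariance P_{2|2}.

step 1: x^-=[2.1030, -1.6800]  P^-=[1.5513 0.1683; 0.1683 0.7575]  S=[2.0004]  K=[0.7898; 0.1485]  nu=[-2.3774]  x^+=[0.2254, -2.0330]  P^+=[0.3035 -0.0663; -0.0663 0.7134]
step 2: x^-=[-0.1949, -1.5496]  P^-=[0.7425 0.0653; 0.0653 0.5242]  S=[1.1499]  K=[0.6554; 0.1343]  nu=[-2.1317]  x^+=[-1.5920, -1.8359]  P^+=[0.2486 -0.0359; -0.0359 0.5035]

P_post[0,1] = -0.0359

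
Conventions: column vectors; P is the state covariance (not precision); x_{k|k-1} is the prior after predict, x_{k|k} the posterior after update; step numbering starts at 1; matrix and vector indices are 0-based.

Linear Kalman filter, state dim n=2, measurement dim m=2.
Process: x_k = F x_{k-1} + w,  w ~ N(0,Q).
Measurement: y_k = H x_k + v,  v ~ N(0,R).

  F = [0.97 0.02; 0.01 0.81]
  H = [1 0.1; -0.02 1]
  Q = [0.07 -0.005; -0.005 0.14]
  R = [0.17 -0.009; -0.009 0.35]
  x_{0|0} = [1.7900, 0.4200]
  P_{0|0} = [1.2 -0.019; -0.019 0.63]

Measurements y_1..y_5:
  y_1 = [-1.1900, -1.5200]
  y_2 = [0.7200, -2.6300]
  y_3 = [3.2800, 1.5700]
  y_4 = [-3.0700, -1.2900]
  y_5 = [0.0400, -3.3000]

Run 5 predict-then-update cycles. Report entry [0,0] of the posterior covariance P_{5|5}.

P_post[0,0] = 0.0788

step 1: x^-=[1.7447, 0.3581]  P^-=[1.1986 0.0019; 0.0019 0.5532]  S=[1.3745 0.0243; 0.0243 0.9036]  K=[0.8730 -0.0478; 0.0308 0.6113]  nu=[-2.9705, -1.8432]  x^+=[-0.7604, -0.8603]  P^+=[0.1510 -0.0216; -0.0216 0.2133]
step 2: x^-=[-0.7548, -0.7045]  P^-=[0.2113 -0.0170; -0.0170 0.2796]  S=[0.3807 -0.0023; -0.0023 0.6303]  K=[0.5504 -0.0318; 0.0313 0.4442]  nu=[1.5452, -1.9406]  x^+=[0.1574, -1.5181]  P^+=[0.0953 -0.0142; -0.0142 0.1549]
step 3: x^-=[0.1223, -1.2281]  P^-=[0.1592 -0.0127; -0.0127 0.2414]  S=[0.3290 -0.0007; -0.0007 0.5920]  K=[0.4798 -0.0262; 0.0357 0.4083]  nu=[3.2805, 2.8005]  x^+=[1.6227, 0.0323]  P^+=[0.0830 -0.0118; -0.0118 0.1423]
step 4: x^-=[1.5747, 0.0424]  P^-=[0.1477 -0.0112; -0.0112 0.2332]  S=[0.3178 0.0002; 0.0002 0.5837]  K=[0.4612 -0.0244; 0.0379 0.3999]  nu=[-4.6489, -1.3009]  x^+=[-0.5378, -0.6540]  P^+=[0.0797 -0.0111; -0.0111 0.1394]
step 5: x^-=[-0.5347, -0.5352]  P^-=[0.1446 -0.0107; -0.0107 0.2313]  S=[0.3148 0.0006; 0.0006 0.5818]  K=[0.4561 -0.0238; 0.0388 0.3979]  nu=[0.6282, -2.7755]  x^+=[-0.1821, -1.6151]  P^+=[0.0788 -0.0109; -0.0109 0.1387]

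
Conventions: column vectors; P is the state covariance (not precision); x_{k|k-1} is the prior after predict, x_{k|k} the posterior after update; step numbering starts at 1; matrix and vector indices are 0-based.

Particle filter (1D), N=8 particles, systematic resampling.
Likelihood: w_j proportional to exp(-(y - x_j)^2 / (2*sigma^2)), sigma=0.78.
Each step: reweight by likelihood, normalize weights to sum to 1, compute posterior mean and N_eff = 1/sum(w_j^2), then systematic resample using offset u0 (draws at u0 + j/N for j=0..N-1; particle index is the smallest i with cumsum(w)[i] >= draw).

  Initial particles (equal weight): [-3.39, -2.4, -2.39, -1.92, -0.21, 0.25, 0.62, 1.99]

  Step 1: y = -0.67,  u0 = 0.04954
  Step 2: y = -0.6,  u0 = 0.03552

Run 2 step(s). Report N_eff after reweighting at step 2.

step 1: w=[0.0011, 0.0417, 0.0429, 0.1351, 0.4101, 0.2434, 0.1243, 0.0015]  mean=-0.4111  Neff=3.7784  idx=[2, 3, 4, 4, 4, 5, 5, 6]
step 2: w=[0.0165, 0.0548, 0.2025, 0.2025, 0.2025, 0.1267, 0.1267, 0.0675]  mean=-0.1670  Neff=6.1331  idx=[1, 2, 3, 3, 4, 4, 5, 6]

N_eff = 6.1331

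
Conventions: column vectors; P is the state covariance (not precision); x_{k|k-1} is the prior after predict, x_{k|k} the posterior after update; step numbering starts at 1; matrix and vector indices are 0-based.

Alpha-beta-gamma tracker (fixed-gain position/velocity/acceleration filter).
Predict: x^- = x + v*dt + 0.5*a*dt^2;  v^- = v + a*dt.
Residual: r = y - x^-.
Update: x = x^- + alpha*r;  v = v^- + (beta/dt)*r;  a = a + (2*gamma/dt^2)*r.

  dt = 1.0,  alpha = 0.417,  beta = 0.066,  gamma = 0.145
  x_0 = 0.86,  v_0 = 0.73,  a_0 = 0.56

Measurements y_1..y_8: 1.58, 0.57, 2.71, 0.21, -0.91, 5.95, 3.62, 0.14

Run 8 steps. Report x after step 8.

step 1: x_pred=1.8700  r=-0.2900  x^+=1.7491  v^+=1.2709  a^+=0.4759
step 2: x_pred=3.2579  r=-2.6879  x^+=2.1370  v^+=1.5694  a^+=-0.3036
step 3: x_pred=3.5546  r=-0.8446  x^+=3.2024  v^+=1.2100  a^+=-0.5485
step 4: x_pred=4.1382  r=-3.9282  x^+=2.5001  v^+=0.4023  a^+=-1.6877
step 5: x_pred=2.0585  r=-2.9685  x^+=0.8207  v^+=-1.4814  a^+=-2.5486
step 6: x_pred=-1.9350  r=7.8850  x^+=1.3531  v^+=-3.5095  a^+=-0.2619
step 7: x_pred=-2.2874  r=5.9074  x^+=0.1760  v^+=-3.3815  a^+=1.4512
step 8: x_pred=-2.4800  r=2.6200  x^+=-1.3874  v^+=-1.7574  a^+=2.2110

x_post = -1.3874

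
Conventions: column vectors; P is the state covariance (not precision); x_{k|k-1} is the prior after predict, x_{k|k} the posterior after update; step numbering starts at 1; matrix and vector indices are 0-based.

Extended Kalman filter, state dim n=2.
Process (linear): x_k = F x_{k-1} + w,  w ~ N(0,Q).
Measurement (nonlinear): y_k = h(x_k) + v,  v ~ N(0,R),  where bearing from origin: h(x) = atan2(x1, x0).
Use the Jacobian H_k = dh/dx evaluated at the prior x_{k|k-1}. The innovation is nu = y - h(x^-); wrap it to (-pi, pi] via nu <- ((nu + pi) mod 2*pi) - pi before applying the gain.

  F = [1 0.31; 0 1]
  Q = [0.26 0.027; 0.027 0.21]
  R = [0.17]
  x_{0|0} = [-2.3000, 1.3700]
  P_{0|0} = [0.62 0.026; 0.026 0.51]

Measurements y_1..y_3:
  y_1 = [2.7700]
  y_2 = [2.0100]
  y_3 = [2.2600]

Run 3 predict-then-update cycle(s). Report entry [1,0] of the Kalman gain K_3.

K[1,0] = -0.3990

step 1: x^-=[-1.8753, 1.3700]  P^-=[0.9451 0.2111; 0.2111 0.7200]  H_jac=[-0.2540 -0.3477]  S=[0.3553]  K=[-0.8822; -0.8555]  nu=[0.2593]  x^+=[-2.1041, 1.1481]  P^+=[0.6686 -0.0571; -0.0571 0.4600]
step 2: x^-=[-1.7482, 1.1481]  P^-=[0.9374 0.1125; 0.1125 0.6700]  H_jac=[-0.2625 -0.3996]  S=[0.3652]  K=[-0.7969; -0.8141]  nu=[-0.5505]  x^+=[-1.3095, 1.5963]  P^+=[0.7055 -0.1244; -0.1244 0.4280]
step 3: x^-=[-0.8147, 1.5963]  P^-=[0.9295 0.0353; 0.0353 0.6380]  H_jac=[-0.4970 -0.2537]  S=[0.4496]  K=[-1.0476; -0.3990]  nu=[0.2173]  x^+=[-1.0423, 1.5096]  P^+=[0.4362 -0.1526; -0.1526 0.5664]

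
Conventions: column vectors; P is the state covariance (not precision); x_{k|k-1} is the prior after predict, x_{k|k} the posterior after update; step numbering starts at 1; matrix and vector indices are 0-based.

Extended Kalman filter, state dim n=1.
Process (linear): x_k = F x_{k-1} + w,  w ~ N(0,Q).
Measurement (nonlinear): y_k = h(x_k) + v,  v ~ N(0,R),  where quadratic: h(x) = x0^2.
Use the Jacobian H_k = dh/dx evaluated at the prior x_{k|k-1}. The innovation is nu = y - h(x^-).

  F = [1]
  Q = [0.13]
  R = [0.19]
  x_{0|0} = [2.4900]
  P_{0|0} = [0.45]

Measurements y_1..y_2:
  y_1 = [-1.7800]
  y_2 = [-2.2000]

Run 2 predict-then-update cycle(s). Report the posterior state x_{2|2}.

x_post = [-0.2655]

step 1: x^-=[2.4900]  P^-=[0.5800]  H_jac=[4.9800]  S=[14.5742]  K=[0.1982]  nu=[-7.9801]  x^+=[0.9085]  P^+=[0.0076]
step 2: x^-=[0.9085]  P^-=[0.1376]  H_jac=[1.8169]  S=[0.6441]  K=[0.3880]  nu=[-3.0253]  x^+=[-0.2655]  P^+=[0.0406]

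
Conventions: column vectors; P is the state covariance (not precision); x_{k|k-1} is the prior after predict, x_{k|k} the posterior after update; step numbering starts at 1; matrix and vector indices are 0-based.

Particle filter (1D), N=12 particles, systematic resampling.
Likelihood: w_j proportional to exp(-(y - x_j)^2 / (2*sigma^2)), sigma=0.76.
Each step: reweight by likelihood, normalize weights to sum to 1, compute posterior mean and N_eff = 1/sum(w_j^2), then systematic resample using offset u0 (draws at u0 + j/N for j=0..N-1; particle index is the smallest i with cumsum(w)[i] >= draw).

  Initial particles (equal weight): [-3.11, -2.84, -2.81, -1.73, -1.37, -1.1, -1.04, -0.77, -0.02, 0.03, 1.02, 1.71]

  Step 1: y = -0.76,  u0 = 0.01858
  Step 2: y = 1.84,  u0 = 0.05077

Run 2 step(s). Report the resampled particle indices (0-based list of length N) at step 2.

step 1: w=[0.0016, 0.0044, 0.0049, 0.0829, 0.1357, 0.1695, 0.1750, 0.1873, 0.1166, 0.1091, 0.0121, 0.0010]  mean=-0.8584  Neff=6.8779  idx=[3, 4, 4, 5, 5, 6, 6, 7, 7, 8, 8, 9]
step 2: w=[0.0001, 0.0008, 0.0008, 0.0034, 0.0034, 0.0046, 0.0046, 0.0164, 0.0164, 0.2993, 0.2993, 0.3509]  mean=-0.0460  Neff=3.3009  idx=[9, 9, 9, 9, 10, 10, 10, 10, 11, 11, 11, 11]

resampled_idx = [9, 9, 9, 9, 10, 10, 10, 10, 11, 11, 11, 11]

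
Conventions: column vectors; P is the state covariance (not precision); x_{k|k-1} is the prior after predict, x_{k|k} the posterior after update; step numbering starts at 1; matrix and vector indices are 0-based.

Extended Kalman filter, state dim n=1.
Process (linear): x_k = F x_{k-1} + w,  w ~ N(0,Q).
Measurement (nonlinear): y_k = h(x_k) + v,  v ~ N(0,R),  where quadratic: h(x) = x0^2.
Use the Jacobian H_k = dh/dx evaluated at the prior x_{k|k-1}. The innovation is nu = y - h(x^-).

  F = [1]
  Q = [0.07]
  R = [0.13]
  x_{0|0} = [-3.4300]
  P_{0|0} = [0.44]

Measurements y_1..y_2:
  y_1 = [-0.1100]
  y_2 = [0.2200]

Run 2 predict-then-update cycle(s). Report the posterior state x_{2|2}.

x_post = [-1.0234]

step 1: x^-=[-3.4300]  P^-=[0.5100]  H_jac=[-6.8600]  S=[24.1304]  K=[-0.1450]  nu=[-11.8749]  x^+=[-1.7083]  P^+=[0.0027]
step 2: x^-=[-1.7083]  P^-=[0.0727]  H_jac=[-3.4166]  S=[0.9792]  K=[-0.2538]  nu=[-2.6983]  x^+=[-1.0234]  P^+=[0.0097]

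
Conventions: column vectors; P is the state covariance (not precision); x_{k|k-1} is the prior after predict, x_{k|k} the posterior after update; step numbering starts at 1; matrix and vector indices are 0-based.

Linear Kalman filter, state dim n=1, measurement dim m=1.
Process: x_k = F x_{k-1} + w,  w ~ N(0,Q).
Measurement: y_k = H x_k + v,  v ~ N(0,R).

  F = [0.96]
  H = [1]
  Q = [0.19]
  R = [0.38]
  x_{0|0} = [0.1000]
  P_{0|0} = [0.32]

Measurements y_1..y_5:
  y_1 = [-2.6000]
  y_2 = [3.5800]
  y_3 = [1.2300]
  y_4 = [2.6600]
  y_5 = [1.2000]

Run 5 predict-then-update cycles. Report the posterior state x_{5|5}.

step 1: x^-=[0.0960]  P^-=[0.4849]  S=[0.8649]  K=[0.5606]  nu=[-2.6960]  x^+=[-1.4155]  P^+=[0.2130]
step 2: x^-=[-1.3589]  P^-=[0.3863]  S=[0.7663]  K=[0.5041]  nu=[4.9389]  x^+=[1.1310]  P^+=[0.1916]
step 3: x^-=[1.0858]  P^-=[0.3666]  S=[0.7466]  K=[0.4910]  nu=[0.1442]  x^+=[1.1566]  P^+=[0.1866]
step 4: x^-=[1.1103]  P^-=[0.3620]  S=[0.7420]  K=[0.4878]  nu=[1.5497]  x^+=[1.8663]  P^+=[0.1854]
step 5: x^-=[1.7917]  P^-=[0.3608]  S=[0.7408]  K=[0.4871]  nu=[-0.5917]  x^+=[1.5035]  P^+=[0.1851]

x_post = [1.5035]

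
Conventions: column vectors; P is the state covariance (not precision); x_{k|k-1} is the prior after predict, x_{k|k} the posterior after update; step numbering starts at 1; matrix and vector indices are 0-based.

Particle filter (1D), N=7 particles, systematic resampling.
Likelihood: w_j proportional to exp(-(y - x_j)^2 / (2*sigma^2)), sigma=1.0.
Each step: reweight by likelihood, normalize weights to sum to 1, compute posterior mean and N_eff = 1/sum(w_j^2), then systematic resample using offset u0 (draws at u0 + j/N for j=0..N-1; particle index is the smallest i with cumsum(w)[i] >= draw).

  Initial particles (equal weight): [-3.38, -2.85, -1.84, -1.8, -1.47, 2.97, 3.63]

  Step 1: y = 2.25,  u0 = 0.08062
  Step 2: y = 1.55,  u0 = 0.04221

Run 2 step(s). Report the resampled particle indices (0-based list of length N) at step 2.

resampled_idx = [0, 1, 1, 2, 3, 4, 5]

step 1: w=[0.0000, 0.0000, 0.0002, 0.0002, 0.0009, 0.6658, 0.3329]  mean=3.1838  Neff=1.8047  idx=[5, 5, 5, 5, 5, 6, 6]
step 2: w=[0.1776, 0.1776, 0.1776, 0.1776, 0.1776, 0.0560, 0.0560]  mean=3.0439  Neff=6.0975  idx=[0, 1, 1, 2, 3, 4, 5]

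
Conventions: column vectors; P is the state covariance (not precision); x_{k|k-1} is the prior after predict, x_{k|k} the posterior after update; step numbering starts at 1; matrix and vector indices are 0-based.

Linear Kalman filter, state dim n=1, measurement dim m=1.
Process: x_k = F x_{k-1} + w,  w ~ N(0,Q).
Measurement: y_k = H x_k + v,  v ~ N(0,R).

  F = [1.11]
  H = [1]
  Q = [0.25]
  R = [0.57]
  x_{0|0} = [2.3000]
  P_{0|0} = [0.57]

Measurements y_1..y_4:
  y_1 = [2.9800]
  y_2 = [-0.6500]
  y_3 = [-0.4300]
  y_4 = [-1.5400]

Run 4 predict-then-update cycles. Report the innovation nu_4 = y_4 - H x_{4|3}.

step 1: x^-=[2.5530]  P^-=[0.9523]  S=[1.5223]  K=[0.6256]  nu=[0.4270]  x^+=[2.8201]  P^+=[0.3566]
step 2: x^-=[3.1303]  P^-=[0.6893]  S=[1.2593]  K=[0.5474]  nu=[-3.7803]  x^+=[1.0611]  P^+=[0.3120]
step 3: x^-=[1.1778]  P^-=[0.6344]  S=[1.2044]  K=[0.5267]  nu=[-1.6078]  x^+=[0.3309]  P^+=[0.3002]
step 4: x^-=[0.3673]  P^-=[0.6199]  S=[1.1899]  K=[0.5210]  nu=[-1.9073]  x^+=[-0.6264]  P^+=[0.2970]

innov = [-1.9073]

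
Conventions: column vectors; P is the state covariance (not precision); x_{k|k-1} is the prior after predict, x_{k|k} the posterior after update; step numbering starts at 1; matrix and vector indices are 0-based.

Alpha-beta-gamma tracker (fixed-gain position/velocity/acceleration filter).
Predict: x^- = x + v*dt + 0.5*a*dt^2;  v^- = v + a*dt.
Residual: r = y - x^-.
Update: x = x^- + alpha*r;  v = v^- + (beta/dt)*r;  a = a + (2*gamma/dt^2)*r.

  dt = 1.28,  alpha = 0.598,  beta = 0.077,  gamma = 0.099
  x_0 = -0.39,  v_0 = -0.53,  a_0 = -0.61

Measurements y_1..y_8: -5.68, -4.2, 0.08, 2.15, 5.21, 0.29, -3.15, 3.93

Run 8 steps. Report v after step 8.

step 1: x_pred=-1.5681  r=-4.1119  x^+=-4.0270  v^+=-1.5582  a^+=-1.1069
step 2: x_pred=-6.9282  r=2.7282  x^+=-5.2968  v^+=-2.8109  a^+=-0.7772
step 3: x_pred=-9.5314  r=9.6114  x^+=-3.7838  v^+=-3.2275  a^+=0.3843
step 4: x_pred=-7.6002  r=9.7502  x^+=-1.7696  v^+=-2.1491  a^+=1.5626
step 5: x_pred=-3.2403  r=8.4503  x^+=1.8130  v^+=0.3594  a^+=2.5838
step 6: x_pred=4.3897  r=-4.0997  x^+=1.9381  v^+=3.4201  a^+=2.0884
step 7: x_pred=8.0267  r=-11.1767  x^+=1.3430  v^+=5.4209  a^+=0.7377
step 8: x_pred=8.8861  r=-4.9561  x^+=5.9224  v^+=6.0670  a^+=0.1388

v_post = 6.0670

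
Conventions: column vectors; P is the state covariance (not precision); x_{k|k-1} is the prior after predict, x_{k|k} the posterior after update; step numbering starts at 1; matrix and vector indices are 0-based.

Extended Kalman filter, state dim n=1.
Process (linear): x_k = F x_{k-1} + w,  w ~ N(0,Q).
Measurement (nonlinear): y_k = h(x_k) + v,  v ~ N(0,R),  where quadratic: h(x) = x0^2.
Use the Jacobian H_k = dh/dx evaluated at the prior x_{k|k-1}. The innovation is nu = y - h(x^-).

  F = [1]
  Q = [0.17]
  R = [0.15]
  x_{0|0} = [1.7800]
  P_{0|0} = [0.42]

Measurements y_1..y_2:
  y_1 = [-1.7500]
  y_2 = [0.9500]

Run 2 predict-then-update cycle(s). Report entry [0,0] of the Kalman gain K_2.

K[0,0] = 0.5490

step 1: x^-=[1.7800]  P^-=[0.5900]  H_jac=[3.5600]  S=[7.6274]  K=[0.2754]  nu=[-4.9184]  x^+=[0.4256]  P^+=[0.0116]
step 2: x^-=[0.4256]  P^-=[0.1816]  H_jac=[0.8512]  S=[0.2816]  K=[0.5490]  nu=[0.7689]  x^+=[0.8477]  P^+=[0.0967]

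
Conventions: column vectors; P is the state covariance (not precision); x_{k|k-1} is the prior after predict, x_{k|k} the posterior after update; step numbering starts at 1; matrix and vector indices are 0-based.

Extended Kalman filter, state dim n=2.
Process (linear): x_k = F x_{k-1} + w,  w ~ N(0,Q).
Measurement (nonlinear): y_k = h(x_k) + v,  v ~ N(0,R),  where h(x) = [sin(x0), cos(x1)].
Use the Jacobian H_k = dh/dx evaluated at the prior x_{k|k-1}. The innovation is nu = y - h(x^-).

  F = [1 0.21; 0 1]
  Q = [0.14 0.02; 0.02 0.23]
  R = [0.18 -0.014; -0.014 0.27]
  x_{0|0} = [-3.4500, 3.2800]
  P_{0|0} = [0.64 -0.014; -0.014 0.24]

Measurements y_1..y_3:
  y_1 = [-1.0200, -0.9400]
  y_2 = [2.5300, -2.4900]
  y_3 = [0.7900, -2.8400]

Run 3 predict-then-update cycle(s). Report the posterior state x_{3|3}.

x_post = [0.5452, 4.3748]

step 1: x^-=[-2.7612, 3.2800]  P^-=[0.7847 0.0564; 0.0564 0.4700]  H_jac=[-0.9285 0.0000; 0.0000 0.1380]  S=[0.8565 -0.0212; -0.0212 0.2789]  K=[-0.8516 -0.0369; -0.0555 0.2282]  nu=[-0.6487, 0.0504]  x^+=[-2.2106, 3.3275]  P^+=[0.1645 0.0142; 0.0142 0.4523]
step 2: x^-=[-1.5119, 3.3275]  P^-=[0.3304 0.1292; 0.1292 0.6823]  H_jac=[0.0589 0.0000; 0.0000 0.1848]  S=[0.1811 -0.0126; -0.0126 0.2933]  K=[0.1134 0.0863; 0.0721 0.4331]  nu=[3.5283, -1.5072]  x^+=[-1.2416, 2.9292]  P^+=[0.3262 0.1174; 0.1174 0.6271]
step 3: x^-=[-0.6265, 2.9292]  P^-=[0.5431 0.2691; 0.2691 0.8571]  H_jac=[0.8101 0.0000; 0.0000 -0.2108]  S=[0.5364 -0.0600; -0.0600 0.3081]  K=[0.8174 -0.0251; 0.3485 -0.5187]  nu=[1.3763, -1.8625]  x^+=[0.5452, 4.3748]  P^+=[0.1821 0.0864; 0.0864 0.6874]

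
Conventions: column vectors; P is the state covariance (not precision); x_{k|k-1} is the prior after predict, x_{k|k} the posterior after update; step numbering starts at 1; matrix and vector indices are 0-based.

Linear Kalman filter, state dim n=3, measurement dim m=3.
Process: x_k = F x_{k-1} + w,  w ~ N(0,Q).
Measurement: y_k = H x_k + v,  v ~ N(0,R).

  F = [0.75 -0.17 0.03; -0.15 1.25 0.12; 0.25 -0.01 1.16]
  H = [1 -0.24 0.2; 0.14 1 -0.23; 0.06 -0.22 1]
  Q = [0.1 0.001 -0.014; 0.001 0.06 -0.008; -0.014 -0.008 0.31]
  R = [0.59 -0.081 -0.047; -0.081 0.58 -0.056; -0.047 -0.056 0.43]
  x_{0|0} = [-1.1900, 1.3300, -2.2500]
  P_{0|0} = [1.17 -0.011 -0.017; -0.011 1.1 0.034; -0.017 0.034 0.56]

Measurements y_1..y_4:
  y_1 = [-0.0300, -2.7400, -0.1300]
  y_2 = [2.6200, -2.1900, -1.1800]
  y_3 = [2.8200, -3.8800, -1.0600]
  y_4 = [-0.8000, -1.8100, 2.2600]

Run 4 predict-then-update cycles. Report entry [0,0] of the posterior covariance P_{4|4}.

step 1: x^-=[-1.1861, 1.5710, -2.9208]  P^-=[0.7921 -0.3738 0.2057; -0.3738 1.8281 0.0606; 0.2057 0.0606 1.1262]  S=[1.7883 -0.8480 0.6008; -0.8480 2.3374 -0.6319; 0.6008 -0.6319 1.6554]  K=[0.5386 0.0720 0.0346; -0.1365 0.7339 0.1098; 0.0610 0.1420 0.7118]  nu=[2.1173, -4.8167, 3.2076]  x^+=[-0.2816, -1.9009, -1.1924]  P^+=[0.3057 -0.0570 -0.0453; -0.0570 0.4658 0.1184; -0.0453 0.1184 0.3240]
step 2: x^-=[0.0762, -2.4770, -1.4346]  P^-=[0.2970 -0.1880 -0.0049; -0.1880 0.8579 0.1800; -0.0049 0.1800 0.7364]  S=[1.0368 -0.4139 0.1513; -0.4139 1.3475 -0.2286; 0.1513 -0.2286 1.1341]  K=[0.3257 -0.0073 0.0029; -0.1368 0.5637 0.1142; 0.0559 0.1320 0.6333]  nu=[2.2363, -0.0536, -0.2949]  x^+=[0.8040, -2.8468, -1.5035]  P^+=[0.1847 -0.0656 -0.0392; -0.0656 0.3658 0.1084; -0.0392 0.1084 0.2885]
step 3: x^-=[1.0419, -3.8595, -1.5146]  P^-=[0.2286 -0.1612 -0.0212; -0.1612 0.6984 0.1627; -0.0212 0.1627 0.6848]  S=[0.9395 -0.3580 0.1107; -0.3580 1.2005 -0.2017; 0.1107 -0.2017 1.0796]  K=[0.2717 -0.0235 -0.0064; -0.1337 0.5101 0.1084; 0.0555 0.1221 0.6171]  nu=[1.1548, -0.5147, -0.4570]  x^+=[1.3707, -4.3260, -1.7954]  P^+=[0.1544 -0.0656 -0.0379; -0.0656 0.3332 0.1016; -0.0379 0.1016 0.2805]
step 4: x^-=[1.7096, -5.8285, -1.6967]  P^-=[0.2107 -0.1509 -0.0248; -0.1509 0.6446 0.1531; -0.0248 0.1531 0.6732]  S=[0.9126 -0.3389 0.1011; -0.3389 1.1532 -0.1975; 0.1011 -0.1975 1.0688]  K=[0.2563 -0.0266 -0.0094; -0.1311 0.4895 0.1050; 0.0556 0.1169 0.6133]  nu=[-3.5691, 3.3889, 2.5719]  x^+=[0.6803, -3.4315, 0.0784]  P^+=[0.1458 -0.0647 -0.0376; -0.0647 0.3203 0.0983; -0.0376 0.0983 0.2784]

P_post[0,0] = 0.1458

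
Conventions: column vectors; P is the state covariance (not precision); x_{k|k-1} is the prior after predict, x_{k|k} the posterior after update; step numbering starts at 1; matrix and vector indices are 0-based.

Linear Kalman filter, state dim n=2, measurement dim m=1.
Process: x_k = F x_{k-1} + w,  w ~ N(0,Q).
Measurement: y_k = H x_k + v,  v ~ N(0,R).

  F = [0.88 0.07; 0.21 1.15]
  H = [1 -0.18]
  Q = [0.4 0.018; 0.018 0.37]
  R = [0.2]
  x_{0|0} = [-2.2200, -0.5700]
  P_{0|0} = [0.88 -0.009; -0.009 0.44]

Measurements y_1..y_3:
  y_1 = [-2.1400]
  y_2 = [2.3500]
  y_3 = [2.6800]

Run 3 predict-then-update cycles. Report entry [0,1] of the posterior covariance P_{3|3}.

step 1: x^-=[-1.9935, -1.1217]  P^-=[1.0825 0.2068; 0.2068 0.9864]  S=[1.2400]  K=[0.8430; 0.0236]  nu=[-0.3484]  x^+=[-2.2872, -1.1299]  P^+=[0.2014 0.1821; 0.1821 0.9857]
step 2: x^-=[-2.0918, -1.7797]  P^-=[0.5832 0.3216; 0.3216 1.7704]  S=[0.7248]  K=[0.7248; 0.0040]  nu=[4.1215]  x^+=[0.8954, -1.7633]  P^+=[0.2025 0.3195; 0.3195 1.7704]
step 3: x^-=[0.6645, -1.8397]  P^-=[0.6048 0.5259; 0.5259 2.8746]  S=[0.7086]  K=[0.7199; 0.0120]  nu=[1.6844]  x^+=[1.8771, -1.8195]  P^+=[0.2375 0.5198; 0.5198 2.8745]

P_post[0,1] = 0.5198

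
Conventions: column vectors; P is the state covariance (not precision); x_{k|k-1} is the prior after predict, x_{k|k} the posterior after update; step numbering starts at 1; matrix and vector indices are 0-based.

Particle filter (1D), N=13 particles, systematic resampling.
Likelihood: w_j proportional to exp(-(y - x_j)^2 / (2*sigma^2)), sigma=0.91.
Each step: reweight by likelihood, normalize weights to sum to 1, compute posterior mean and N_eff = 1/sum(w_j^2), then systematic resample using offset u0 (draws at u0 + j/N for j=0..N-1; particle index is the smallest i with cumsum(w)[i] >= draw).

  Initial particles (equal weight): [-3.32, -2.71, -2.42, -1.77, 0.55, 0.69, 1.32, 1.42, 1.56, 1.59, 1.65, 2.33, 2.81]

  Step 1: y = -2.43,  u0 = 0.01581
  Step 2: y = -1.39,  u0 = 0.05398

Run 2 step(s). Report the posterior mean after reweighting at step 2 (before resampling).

step 1: w=[0.1850, 0.2847, 0.2985, 0.2295, 0.0014, 0.0008, 0.0001, 0.0000, 0.0000, 0.0000, 0.0000, 0.0000, 0.0000]  mean=-2.5126  Neff=3.8910  idx=[0, 0, 0, 1, 1, 1, 2, 2, 2, 2, 3, 3, 3]
step 2: w=[0.0170, 0.0170, 0.0170, 0.0561, 0.0561, 0.0561, 0.0847, 0.0847, 0.0847, 0.0847, 0.1473, 0.1473, 0.1473]  mean=-2.2274  Neff=9.6050  idx=[3, 4, 5, 6, 7, 8, 9, 10, 10, 11, 11, 12, 12]

post_mean = -2.2274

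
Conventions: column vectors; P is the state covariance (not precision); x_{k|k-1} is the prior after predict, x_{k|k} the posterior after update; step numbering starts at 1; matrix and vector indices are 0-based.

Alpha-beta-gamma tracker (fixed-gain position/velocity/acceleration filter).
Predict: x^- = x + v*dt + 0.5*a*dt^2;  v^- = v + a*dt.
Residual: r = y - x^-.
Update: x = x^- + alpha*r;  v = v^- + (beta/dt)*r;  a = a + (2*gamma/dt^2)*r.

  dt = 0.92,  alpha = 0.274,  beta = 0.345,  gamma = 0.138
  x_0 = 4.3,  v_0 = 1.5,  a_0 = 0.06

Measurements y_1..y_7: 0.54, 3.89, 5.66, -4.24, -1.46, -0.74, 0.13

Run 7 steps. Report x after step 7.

step 1: x_pred=5.7054  r=-5.1654  x^+=4.2901  v^+=-0.3818  a^+=-1.6244
step 2: x_pred=3.2514  r=0.6386  x^+=3.4264  v^+=-1.6368  a^+=-1.4161
step 3: x_pred=1.3212  r=4.3388  x^+=2.5101  v^+=-1.3125  a^+=-0.0013
step 4: x_pred=1.3020  r=-5.5420  x^+=-0.2165  v^+=-3.3920  a^+=-1.8085
step 5: x_pred=-4.1025  r=2.6425  x^+=-3.3785  v^+=-4.0648  a^+=-0.9468
step 6: x_pred=-7.5188  r=6.7788  x^+=-5.6614  v^+=-2.3938  a^+=1.2637
step 7: x_pred=-7.3289  r=7.4589  x^+=-5.2852  v^+=1.5659  a^+=3.6959

x_post = -5.2852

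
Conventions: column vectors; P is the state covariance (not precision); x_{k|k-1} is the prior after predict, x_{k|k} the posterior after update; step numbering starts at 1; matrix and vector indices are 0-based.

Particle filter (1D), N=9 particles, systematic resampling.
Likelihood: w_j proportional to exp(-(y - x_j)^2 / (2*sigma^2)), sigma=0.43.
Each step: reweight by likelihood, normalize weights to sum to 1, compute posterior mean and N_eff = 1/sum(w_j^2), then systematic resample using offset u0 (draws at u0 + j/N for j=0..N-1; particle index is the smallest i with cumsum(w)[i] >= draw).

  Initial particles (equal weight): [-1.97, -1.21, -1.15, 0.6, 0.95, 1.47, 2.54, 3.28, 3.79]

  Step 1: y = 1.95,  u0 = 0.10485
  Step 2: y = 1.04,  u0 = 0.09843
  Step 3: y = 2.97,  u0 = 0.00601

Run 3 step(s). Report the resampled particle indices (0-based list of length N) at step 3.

resampled_idx = [0, 1, 2, 3, 4, 5, 6, 7, 8]

step 1: w=[0.0000, 0.0000, 0.0000, 0.0072, 0.0663, 0.5315, 0.3866, 0.0083, 0.0001]  mean=1.8582  Neff=2.2911  idx=[5, 5, 5, 5, 5, 6, 6, 6, 7]
step 2: w=[0.1996, 0.1996, 0.1996, 0.1996, 0.1996, 0.0007, 0.0007, 0.0007, 0.0000]  mean=1.4724  Neff=5.0225  idx=[0, 1, 1, 2, 2, 3, 3, 4, 4]
step 3: w=[0.1111, 0.1111, 0.1111, 0.1111, 0.1111, 0.1111, 0.1111, 0.1111, 0.1111]  mean=1.4700  Neff=9.0000  idx=[0, 1, 2, 3, 4, 5, 6, 7, 8]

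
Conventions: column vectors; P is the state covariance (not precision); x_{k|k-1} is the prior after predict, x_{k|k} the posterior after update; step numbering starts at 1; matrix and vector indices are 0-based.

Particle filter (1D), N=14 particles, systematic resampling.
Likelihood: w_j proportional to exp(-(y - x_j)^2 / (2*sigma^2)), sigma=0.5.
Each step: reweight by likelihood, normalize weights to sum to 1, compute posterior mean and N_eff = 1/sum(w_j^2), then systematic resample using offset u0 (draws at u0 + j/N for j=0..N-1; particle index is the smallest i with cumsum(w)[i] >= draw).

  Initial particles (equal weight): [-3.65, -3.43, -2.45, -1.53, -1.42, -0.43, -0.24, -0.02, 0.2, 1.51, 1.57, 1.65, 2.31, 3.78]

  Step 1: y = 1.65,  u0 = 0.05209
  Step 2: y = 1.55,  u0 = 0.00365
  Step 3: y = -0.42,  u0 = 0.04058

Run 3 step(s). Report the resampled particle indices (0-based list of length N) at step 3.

step 1: w=[0.0000, 0.0000, 0.0000, 0.0000, 0.0000, 0.0001, 0.0002, 0.0011, 0.0044, 0.2839, 0.2915, 0.2952, 0.1235, 0.0000]  mean=1.6597  Neff=3.7312  idx=[9, 9, 9, 9, 10, 10, 10, 10, 11, 11, 11, 11, 12, 12]
step 2: w=[0.0795, 0.0795, 0.0795, 0.0795, 0.0797, 0.0797, 0.0797, 0.0797, 0.0782, 0.0782, 0.0782, 0.0782, 0.0251, 0.0251]  mean=1.6131  Neff=13.0829  idx=[0, 0, 1, 2, 3, 4, 5, 6, 7, 8, 9, 9, 10, 11]
step 3: w=[0.1095, 0.1095, 0.1095, 0.1095, 0.1095, 0.0684, 0.0684, 0.0684, 0.0684, 0.0357, 0.0357, 0.0357, 0.0357, 0.0357]  mean=1.5514  Neff=11.7521  idx=[0, 1, 1, 2, 2, 3, 4, 4, 5, 6, 8, 9, 11, 13]

resampled_idx = [0, 1, 1, 2, 2, 3, 4, 4, 5, 6, 8, 9, 11, 13]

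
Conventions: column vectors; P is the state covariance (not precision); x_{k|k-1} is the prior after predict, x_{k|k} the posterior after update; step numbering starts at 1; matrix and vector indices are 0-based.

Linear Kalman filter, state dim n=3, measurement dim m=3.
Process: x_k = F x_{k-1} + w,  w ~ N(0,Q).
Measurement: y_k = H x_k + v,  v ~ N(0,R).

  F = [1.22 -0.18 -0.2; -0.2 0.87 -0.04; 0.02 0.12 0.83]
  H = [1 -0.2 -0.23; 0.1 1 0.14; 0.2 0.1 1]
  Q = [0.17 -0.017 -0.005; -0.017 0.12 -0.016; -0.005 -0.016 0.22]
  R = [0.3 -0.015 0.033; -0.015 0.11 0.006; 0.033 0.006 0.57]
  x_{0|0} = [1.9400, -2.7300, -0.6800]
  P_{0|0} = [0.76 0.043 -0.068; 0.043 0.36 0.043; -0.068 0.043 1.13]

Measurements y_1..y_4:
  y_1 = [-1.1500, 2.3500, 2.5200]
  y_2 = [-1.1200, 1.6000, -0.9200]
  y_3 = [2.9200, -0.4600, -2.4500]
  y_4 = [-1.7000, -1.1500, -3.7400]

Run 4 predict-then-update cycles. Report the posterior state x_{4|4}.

step 1: x^-=[2.9942, -2.7359, -0.8532]  P^-=[1.3754 -0.2092 -0.2517; -0.2092 0.4056 0.0229; -0.2517 0.0229 1.0105]  S=[1.9467 -0.2315 -0.1902; -0.2315 0.5067 0.1626; -0.1902 0.1626 1.5351]  K=[0.7802 0.1180 0.0858; -0.0690 0.7580 -0.0748; -0.1929 -0.0072 0.6038]  nu=[-4.8876, 4.9059, 3.0480]  x^+=[0.0211, 1.0923, 1.8948]  P^+=[0.2369 -0.0262 0.0306; -0.0262 0.0928 -0.0444; 0.0306 -0.0444 0.3361]
step 2: x^-=[-0.5498, 0.8703, 1.7042]  P^-=[0.5325 -0.1083 -0.0222; -0.1083 0.2129 -0.0552; -0.0222 -0.0552 0.4450]  S=[0.9130 -0.1131 0.0175; -0.1131 0.2993 0.0187; 0.0175 0.0187 1.0142]  K=[0.6157 0.0347 0.0612; -0.0725 0.6262 -0.0651; -0.1405 -0.0638 0.4326]  nu=[-0.0042, 0.5461, -2.6013]  x^+=[-0.6925, 1.3818, 0.5447]  P^+=[0.1857 -0.0265 0.0209; -0.0265 0.0776 -0.0382; 0.0209 -0.0382 0.2412]
step 3: x^-=[-1.2026, 1.3189, 0.6041]  P^-=[0.4573 -0.0955 -0.0183; -0.0955 0.1988 -0.0473; -0.0183 -0.0473 0.3803]  S=[0.8276 -0.1048 0.0204; -0.1048 0.2879 0.0179; 0.0204 0.0179 0.9500]  K=[0.5828 0.0270 0.0540; -0.0713 0.6119 -0.0590; -0.1335 -0.0590 0.3955]  nu=[4.5253, -1.7432, -2.9455]  x^+=[1.2286, 0.1032, -1.0623]  P^+=[0.1752 -0.0254 0.0177; -0.0254 0.0754 -0.0348; 0.0177 -0.0348 0.2206]
step 4: x^-=[1.6928, -0.1134, -0.8447]  P^-=[0.4421 -0.0921 -0.0188; -0.0921 0.1960 -0.0439; -0.0188 -0.0439 0.3667]  S=[0.8107 -0.1029 0.0195; -0.1029 0.2864 0.0196; 0.0195 0.0196 0.9363]  K=[0.5755 0.0269 0.0520; -0.0708 0.6093 -0.0568; -0.1326 -0.0545 0.3868]  nu=[-3.6098, -1.0876, -3.2225]  x^+=[-0.5814, -0.3375, -1.5533]  P^+=[0.1728 -0.0250 0.0167; -0.0250 0.0749 -0.0336; 0.0167 -0.0336 0.2158]

x_post = [-0.5814, -0.3375, -1.5533]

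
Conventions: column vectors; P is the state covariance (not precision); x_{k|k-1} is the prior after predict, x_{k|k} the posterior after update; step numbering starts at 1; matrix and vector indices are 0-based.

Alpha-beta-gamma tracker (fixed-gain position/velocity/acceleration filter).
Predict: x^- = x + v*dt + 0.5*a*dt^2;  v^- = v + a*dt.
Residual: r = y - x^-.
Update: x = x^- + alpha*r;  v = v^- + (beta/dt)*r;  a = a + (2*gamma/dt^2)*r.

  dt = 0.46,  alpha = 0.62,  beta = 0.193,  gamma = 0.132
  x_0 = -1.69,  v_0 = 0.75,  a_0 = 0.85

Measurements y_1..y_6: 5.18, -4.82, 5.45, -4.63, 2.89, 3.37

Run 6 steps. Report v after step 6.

step 1: x_pred=-1.2551  r=6.4351  x^+=2.7347  v^+=3.8409  a^+=8.8786
step 2: x_pred=5.4409  r=-10.2609  x^+=-0.9209  v^+=3.6200  a^+=-3.9232
step 3: x_pred=0.3293  r=5.1207  x^+=3.5041  v^+=3.9638  a^+=2.4656
step 4: x_pred=5.5883  r=-10.2183  x^+=-0.7470  v^+=0.8108  a^+=-10.2831
step 5: x_pred=-1.4620  r=4.3520  x^+=1.2362  v^+=-2.0935  a^+=-4.8534
step 6: x_pred=-0.2403  r=3.6103  x^+=1.9981  v^+=-2.8113  a^+=-0.3490

v_post = -2.8113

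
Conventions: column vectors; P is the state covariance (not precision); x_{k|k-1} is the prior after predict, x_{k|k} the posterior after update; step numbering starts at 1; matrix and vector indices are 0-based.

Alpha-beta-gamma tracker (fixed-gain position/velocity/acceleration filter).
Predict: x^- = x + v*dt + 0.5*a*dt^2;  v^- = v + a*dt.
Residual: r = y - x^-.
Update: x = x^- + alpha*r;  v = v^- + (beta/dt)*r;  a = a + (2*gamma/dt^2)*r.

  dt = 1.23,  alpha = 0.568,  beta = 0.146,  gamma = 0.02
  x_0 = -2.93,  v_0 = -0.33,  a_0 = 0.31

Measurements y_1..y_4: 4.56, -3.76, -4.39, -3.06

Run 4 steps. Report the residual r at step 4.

step 1: x_pred=-3.1014  r=7.6614  x^+=1.2503  v^+=0.9607  a^+=0.5126
step 2: x_pred=2.8197  r=-6.5797  x^+=-0.9176  v^+=0.8102  a^+=0.3386
step 3: x_pred=0.3350  r=-4.7250  x^+=-2.3488  v^+=0.6658  a^+=0.2137
step 4: x_pred=-1.3683  r=-1.6917  x^+=-2.3292  v^+=0.7278  a^+=0.1689

resid = -1.6917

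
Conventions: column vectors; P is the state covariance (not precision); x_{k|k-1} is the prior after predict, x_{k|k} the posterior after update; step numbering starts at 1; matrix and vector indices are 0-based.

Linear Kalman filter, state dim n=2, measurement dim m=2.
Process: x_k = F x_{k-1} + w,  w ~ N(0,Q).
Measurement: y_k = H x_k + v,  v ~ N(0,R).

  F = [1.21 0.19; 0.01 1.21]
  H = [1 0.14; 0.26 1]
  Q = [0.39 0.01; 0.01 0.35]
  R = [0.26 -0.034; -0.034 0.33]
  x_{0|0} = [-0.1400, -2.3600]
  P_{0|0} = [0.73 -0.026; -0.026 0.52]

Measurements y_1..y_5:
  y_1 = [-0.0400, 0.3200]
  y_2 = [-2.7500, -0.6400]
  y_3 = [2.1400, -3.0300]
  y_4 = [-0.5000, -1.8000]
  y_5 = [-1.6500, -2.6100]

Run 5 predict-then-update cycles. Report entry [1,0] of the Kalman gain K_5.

K[1,0] = -0.0788

step 1: x^-=[-0.6178, -2.8570]  P^-=[1.4656 0.1003; 0.1003 1.1108]  S=[1.7755 0.6065; 0.6065 1.5920]  K=[0.8393 -0.0174; -0.1148 0.7578]  nu=[0.9778, 3.3376]  x^+=[0.1448, -0.4399]  P^+=[0.2321 -0.0946; -0.0946 0.2786]
step 2: x^-=[0.0916, -0.5308]  P^-=[0.6963 -0.0619; -0.0619 0.7556]  S=[0.9538 0.1887; 0.1887 1.1005]  K=[0.7241 -0.0159; -0.0900 0.6874]  nu=[-2.7673, -0.1330]  x^+=[-1.9101, -0.3733]  P^+=[0.2003 -0.0819; -0.0819 0.2512]
step 3: x^-=[-2.3821, -0.4708]  P^-=[0.6546 -0.0499; -0.0499 0.7158]  S=[0.9147 0.1847; 0.1847 1.0641]  K=[0.7101 -0.0102; -0.0812 0.6746]  nu=[4.5880, -1.9398]  x^+=[0.8957, -2.1521]  P^+=[0.1960 -0.0785; -0.0785 0.2458]
step 4: x^-=[0.6749, -2.5950]  P^-=[0.6497 -0.0462; -0.0462 0.7080]  S=[0.9107 0.1862; 0.1862 1.0579]  K=[0.7081 -0.0086; -0.0792 0.6718]  nu=[-0.8116, 0.6196]  x^+=[0.0949, -2.1145]  P^+=[0.1953 -0.0777; -0.0777 0.2446]
step 5: x^-=[-0.2869, -2.5576]  P^-=[0.6490 -0.0453; -0.0453 0.7062]  S=[0.9102 0.1867; 0.1867 1.0566]  K=[0.7078 -0.0082; -0.0788 0.6712]  nu=[-1.0050, 0.0222]  x^+=[-0.9984, -2.4635]  P^+=[0.1952 -0.0775; -0.0775 0.2443]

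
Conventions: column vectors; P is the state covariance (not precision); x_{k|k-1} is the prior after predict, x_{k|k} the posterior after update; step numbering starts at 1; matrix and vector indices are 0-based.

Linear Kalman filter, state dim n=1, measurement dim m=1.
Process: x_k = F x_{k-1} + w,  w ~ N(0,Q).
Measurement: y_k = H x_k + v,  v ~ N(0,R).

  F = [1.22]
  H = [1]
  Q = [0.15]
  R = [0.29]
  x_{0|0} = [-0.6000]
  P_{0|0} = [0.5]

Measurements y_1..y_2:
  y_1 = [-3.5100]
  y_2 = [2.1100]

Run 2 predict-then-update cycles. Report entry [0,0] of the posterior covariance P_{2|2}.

step 1: x^-=[-0.7320]  P^-=[0.8942]  S=[1.1842]  K=[0.7551]  nu=[-2.7780]  x^+=[-2.8297]  P^+=[0.2190]
step 2: x^-=[-3.4522]  P^-=[0.4759]  S=[0.7659]  K=[0.6214]  nu=[5.5622]  x^+=[0.0040]  P^+=[0.1802]

P_post[0,0] = 0.1802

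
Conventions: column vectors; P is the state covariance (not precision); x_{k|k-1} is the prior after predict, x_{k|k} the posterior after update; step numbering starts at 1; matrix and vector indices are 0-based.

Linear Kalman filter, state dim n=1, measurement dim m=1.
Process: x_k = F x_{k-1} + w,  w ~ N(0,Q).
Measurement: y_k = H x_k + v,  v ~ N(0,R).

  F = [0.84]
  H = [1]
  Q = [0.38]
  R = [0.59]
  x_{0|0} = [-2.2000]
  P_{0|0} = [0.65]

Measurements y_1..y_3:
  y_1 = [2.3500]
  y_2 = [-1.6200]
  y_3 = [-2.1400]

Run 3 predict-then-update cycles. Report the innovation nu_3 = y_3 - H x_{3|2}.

step 1: x^-=[-1.8480]  P^-=[0.8386]  S=[1.4286]  K=[0.5870]  nu=[4.1980]  x^+=[0.6163]  P^+=[0.3463]
step 2: x^-=[0.5177]  P^-=[0.6244]  S=[1.2144]  K=[0.5142]  nu=[-2.1377]  x^+=[-0.5814]  P^+=[0.3034]
step 3: x^-=[-0.4884]  P^-=[0.5940]  S=[1.1840]  K=[0.5017]  nu=[-1.6516]  x^+=[-1.3170]  P^+=[0.2960]

innov = [-1.6516]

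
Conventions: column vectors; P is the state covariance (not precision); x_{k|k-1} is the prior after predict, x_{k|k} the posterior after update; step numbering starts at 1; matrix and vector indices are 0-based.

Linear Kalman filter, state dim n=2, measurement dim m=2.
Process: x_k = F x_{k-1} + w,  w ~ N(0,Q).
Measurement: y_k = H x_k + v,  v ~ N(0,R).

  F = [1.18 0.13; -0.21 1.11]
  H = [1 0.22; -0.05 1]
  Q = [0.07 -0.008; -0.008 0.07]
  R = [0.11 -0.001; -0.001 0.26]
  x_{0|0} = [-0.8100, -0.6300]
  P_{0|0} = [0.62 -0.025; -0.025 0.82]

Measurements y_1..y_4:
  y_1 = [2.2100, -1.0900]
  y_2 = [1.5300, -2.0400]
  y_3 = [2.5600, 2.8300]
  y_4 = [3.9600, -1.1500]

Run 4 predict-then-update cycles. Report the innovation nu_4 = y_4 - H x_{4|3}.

innov = [1.3442, -0.9924]

step 1: x^-=[-1.0377, -0.5292]  P^-=[0.9395 -0.0754; -0.0754 1.1193]  S=[1.0705 0.1237; 0.1237 1.3892]  K=[0.8814 -0.1666; 0.0669 0.8025]  nu=[3.3641, -0.6127]  x^+=[2.0294, -0.7959]  P^+=[0.1057 -0.0389; -0.0389 0.2066]
step 2: x^-=[2.2913, -1.3096]  P^-=[0.2087 -0.0543; -0.0543 0.3474]  S=[0.3116 0.0113; 0.0113 0.6133]  K=[0.6356 -0.1172; 0.0504 0.5699]  nu=[-0.4731, -0.6158]  x^+=[2.0627, -1.6844]  P^+=[0.0760 -0.0273; -0.0273 0.1468]
step 3: x^-=[2.2150, -2.3029]  P^-=[0.1700 -0.0407; -0.0407 0.2669]  S=[0.2750 0.0090; 0.0090 0.5314]  K=[0.5889 -0.1025; 0.0491 0.5053]  nu=[0.8516, 5.2436]  x^+=[2.1790, 0.3883]  P^+=[0.0701 -0.0237; -0.0237 0.1301]
step 4: x^-=[2.6217, -0.0265]  P^-=[0.1625 -0.0370; -0.0370 0.2445]  S=[0.2681 0.0080; 0.0080 0.5086]  K=[0.5788 -0.0979; 0.0480 0.4836]  nu=[1.3442, -0.9924]  x^+=[3.4969, -0.4419]  P^+=[0.0687 -0.0226; -0.0226 0.1246]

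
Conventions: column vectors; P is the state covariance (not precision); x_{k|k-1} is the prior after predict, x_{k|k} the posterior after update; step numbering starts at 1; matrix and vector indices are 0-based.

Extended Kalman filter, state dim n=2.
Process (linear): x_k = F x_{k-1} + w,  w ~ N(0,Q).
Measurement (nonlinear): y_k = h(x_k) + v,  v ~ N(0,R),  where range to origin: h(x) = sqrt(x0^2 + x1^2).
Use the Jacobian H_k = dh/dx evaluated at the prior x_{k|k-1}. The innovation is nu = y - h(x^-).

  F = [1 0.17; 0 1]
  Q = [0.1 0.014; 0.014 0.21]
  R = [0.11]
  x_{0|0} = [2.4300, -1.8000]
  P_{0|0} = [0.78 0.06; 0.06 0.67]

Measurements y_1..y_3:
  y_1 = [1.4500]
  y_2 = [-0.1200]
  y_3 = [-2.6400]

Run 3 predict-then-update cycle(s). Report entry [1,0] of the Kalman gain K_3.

K[1,0] = 0.6425

step 1: x^-=[2.1240, -1.8000]  P^-=[0.9198 0.1879; 0.1879 0.8800]  H_jac=[0.7629 -0.6465]  S=[0.8278]  K=[0.7009; -0.5141]  nu=[-1.3341]  x^+=[1.1889, -1.1141]  P^+=[0.5131 0.4862; 0.4862 0.6612]
step 2: x^-=[0.9995, -1.1141]  P^-=[0.7975 0.6126; 0.6126 0.8712]  H_jac=[0.6678 -0.7443]  S=[0.3393]  K=[0.2257; -0.7055]  nu=[-1.6167]  x^+=[0.6346, 0.0264]  P^+=[0.7802 0.6666; 0.6666 0.7023]
step 3: x^-=[0.6391, 0.0264]  P^-=[1.1272 0.8000; 0.8000 0.9123]  H_jac=[0.9991 0.0413]  S=[1.3029]  K=[0.8898; 0.6425]  nu=[-3.2796]  x^+=[-2.2791, -2.0806]  P^+=[0.0957 0.0552; 0.0552 0.3746]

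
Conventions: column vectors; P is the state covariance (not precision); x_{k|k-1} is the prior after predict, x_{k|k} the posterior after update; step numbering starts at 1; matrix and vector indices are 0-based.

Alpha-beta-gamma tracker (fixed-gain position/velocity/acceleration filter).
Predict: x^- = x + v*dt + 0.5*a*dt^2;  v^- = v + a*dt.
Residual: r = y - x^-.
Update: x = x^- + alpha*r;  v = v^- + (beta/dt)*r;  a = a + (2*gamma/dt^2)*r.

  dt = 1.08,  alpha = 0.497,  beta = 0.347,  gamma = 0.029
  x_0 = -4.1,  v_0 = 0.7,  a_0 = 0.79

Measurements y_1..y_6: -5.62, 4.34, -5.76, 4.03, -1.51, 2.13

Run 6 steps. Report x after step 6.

step 1: x_pred=-2.8833  r=-2.7367  x^+=-4.2434  v^+=0.6739  a^+=0.6539
step 2: x_pred=-3.1343  r=7.4743  x^+=0.5805  v^+=3.7816  a^+=1.0256
step 3: x_pred=5.2627  r=-11.0227  x^+=-0.2156  v^+=1.3477  a^+=0.4775
step 4: x_pred=1.5183  r=2.5117  x^+=2.7666  v^+=2.6703  a^+=0.6024
step 5: x_pred=6.0019  r=-7.5119  x^+=2.2685  v^+=0.9073  a^+=0.2288
step 6: x_pred=3.3818  r=-1.2518  x^+=2.7597  v^+=0.7523  a^+=0.1666

x_post = 2.7597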